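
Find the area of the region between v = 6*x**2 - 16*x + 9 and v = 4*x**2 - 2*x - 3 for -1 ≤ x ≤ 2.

89/3

The difference (6*x**2 - 16*x + 9) - (4*x**2 - 2*x - 3) = 2*x**2 - 14*x + 12 changes sign at x = 1 inside [-1, 2], so split the integral there.
∫[-1,1] (2*x**2 - 14*x + 12) dx = 76/3.
∫[1,2] (2*x**2 - 14*x + 12) dx = -13/3; the area of that piece is 13/3.
Total area = 76/3 + 13/3 = 89/3.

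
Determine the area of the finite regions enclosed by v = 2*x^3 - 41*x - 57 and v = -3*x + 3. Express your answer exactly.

517

Set the curves equal: 2*x^3 - 41*x - 57 = -3*x + 3, so 2*x^3 - 38*x - 60 = 0, which factors as 2*(x - 5)*(x + 2)*(x + 3) = 0. The curves meet at x = -3, -2, 5.
On [-3, -2], v = 2*x^3 - 41*x - 57 is on top; that piece has area ∫[-3,-2] (2*x^3 - 38*x - 60) dx = 5/2.
On [-2, 5], v = -3*x + 3 is on top; that piece has area ∫[-2,5] (-(2*x^3 - 38*x - 60)) dx = 1029/2.
Total enclosed area = 5/2 + 1029/2 = 517.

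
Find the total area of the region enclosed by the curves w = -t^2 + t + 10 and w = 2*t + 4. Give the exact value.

Set the curves equal: -t^2 + t + 10 = 2*t + 4, so -t^2 - t + 6 = 0, which factors as -(t - 2)*(t + 3) = 0. The curves meet at t = -3, 2.
On [-3, 2], w = -t^2 + t + 10 is on top; that piece has area ∫[-3,2] (-t^2 - t + 6) dt = 125/6.

125/6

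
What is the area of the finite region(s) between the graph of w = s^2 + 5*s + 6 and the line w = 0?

The curve meets the s-axis where s^2 + 5*s + 6 = 0, i.e. (s + 2)*(s + 3) = 0, at s = -3, -2.
On [-3, -2] the curve lies below the axis; ∫[-3,-2] (s^2 + 5*s + 6) ds = -1/6, giving area 1/6.

1/6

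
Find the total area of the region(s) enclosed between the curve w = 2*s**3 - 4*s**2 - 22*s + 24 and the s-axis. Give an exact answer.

937/6

The curve meets the s-axis where 2*s**3 - 4*s**2 - 22*s + 24 = 0, i.e. 2*(s - 4)*(s - 1)*(s + 3) = 0, at s = -3, 1, 4.
On [-3, 1] the curve lies above the axis; ∫[-3,1] (2*s**3 - 4*s**2 - 22*s + 24) ds = 320/3, giving area 320/3.
On [1, 4] the curve lies below the axis; ∫[1,4] (2*s**3 - 4*s**2 - 22*s + 24) ds = -99/2, giving area 99/2.
Total area = 320/3 + 99/2 = 937/6.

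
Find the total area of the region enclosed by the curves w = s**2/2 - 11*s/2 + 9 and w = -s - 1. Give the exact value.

1/12

Set the curves equal: s**2/2 - 11*s/2 + 9 = -s - 1, so s**2/2 - 9*s/2 + 10 = 0, which factors as (s - 5)*(s - 4)/2 = 0. The curves meet at s = 4, 5.
On [4, 5], w = -s - 1 is on top; that piece has area ∫[4,5] (-(s**2/2 - 9*s/2 + 10)) ds = 1/12.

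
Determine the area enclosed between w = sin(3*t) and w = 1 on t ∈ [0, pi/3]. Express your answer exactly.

On [0, pi/3], (sin(3*t)) - (1) = sin(3*t) - 1 is ≤ 0 throughout, so the area is a single integral of |sin(3*t) - 1|.
∫[0,pi/3] (sin(3*t) - 1) dt = 2/3 - pi/3; the area of that piece is -2/3 + pi/3.

-2/3 + pi/3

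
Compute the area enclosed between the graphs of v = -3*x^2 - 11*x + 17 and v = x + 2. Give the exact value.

108

Set the curves equal: -3*x^2 - 11*x + 17 = x + 2, so -3*x^2 - 12*x + 15 = 0, which factors as -3*(x - 1)*(x + 5) = 0. The curves meet at x = -5, 1.
On [-5, 1], v = -3*x^2 - 11*x + 17 is on top; that piece has area ∫[-5,1] (-3*x^2 - 12*x + 15) dx = 108.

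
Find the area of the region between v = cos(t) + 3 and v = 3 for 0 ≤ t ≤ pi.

2

The difference (cos(t) + 3) - (3) = cos(t) changes sign at t = pi/2 inside [0, pi], so split the integral there.
∫[0,pi/2] (cos(t)) dt = 1.
∫[pi/2,pi] (cos(t)) dt = -1; the area of that piece is 1.
Total area = 1 + 1 = 2.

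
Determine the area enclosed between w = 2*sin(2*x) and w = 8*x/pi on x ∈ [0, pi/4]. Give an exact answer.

1 - pi/4

On [0, pi/4], (2*sin(2*x)) - (8*x/pi) = -8*x/pi + 2*sin(2*x) is ≥ 0 throughout, so the area is a single integral of |-8*x/pi + 2*sin(2*x)|.
∫[0,pi/4] (-8*x/pi + 2*sin(2*x)) dx = 1 - pi/4.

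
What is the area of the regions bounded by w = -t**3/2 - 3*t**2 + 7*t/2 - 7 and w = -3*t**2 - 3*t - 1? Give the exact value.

407/8

Set the curves equal: -t**3/2 - 3*t**2 + 7*t/2 - 7 = -3*t**2 - 3*t - 1, so -t**3/2 + 13*t/2 - 6 = 0, which factors as -(t - 3)*(t - 1)*(t + 4)/2 = 0. The curves meet at t = -4, 1, 3.
On [-4, 1], w = -3*t**2 - 3*t - 1 is on top; that piece has area ∫[-4,1] (-(-t**3/2 + 13*t/2 - 6)) dt = 375/8.
On [1, 3], w = -t**3/2 - 3*t**2 + 7*t/2 - 7 is on top; that piece has area ∫[1,3] (-t**3/2 + 13*t/2 - 6) dt = 4.
Total enclosed area = 375/8 + 4 = 407/8.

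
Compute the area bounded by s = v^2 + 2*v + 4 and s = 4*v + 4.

Both boundary curves give s as a function of v, so integrate with respect to v. Setting them equal: v^2 - 2*v = 0, i.e. v*(v - 2) = 0, so they meet at v = 0, 2.
For v in [0, 2], s = v^2 + 2*v + 4 is on the left; area = ∫[0,2] (-(v^2 - 2*v)) dv = 4/3.

4/3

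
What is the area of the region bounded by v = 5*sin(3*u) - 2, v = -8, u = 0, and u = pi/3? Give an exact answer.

On [0, pi/3], (5*sin(3*u) - 2) - (-8) = 5*sin(3*u) + 6 is ≥ 0 throughout, so the area is a single integral of |5*sin(3*u) + 6|.
∫[0,pi/3] (5*sin(3*u) + 6) du = 10/3 + 2*pi.

10/3 + 2*pi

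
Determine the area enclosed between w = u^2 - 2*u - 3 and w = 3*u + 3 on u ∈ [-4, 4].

The difference (u^2 - 2*u - 3) - (3*u + 3) = u^2 - 5*u - 6 changes sign at u = -1 inside [-4, 4], so split the integral there.
∫[-4,-1] (u^2 - 5*u - 6) du = 81/2.
∫[-1,4] (u^2 - 5*u - 6) du = -275/6; the area of that piece is 275/6.
Total area = 81/2 + 275/6 = 259/3.

259/3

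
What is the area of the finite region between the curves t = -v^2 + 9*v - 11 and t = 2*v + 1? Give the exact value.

1/6

Both boundary curves give t as a function of v, so integrate with respect to v. Setting them equal: -v^2 + 7*v - 12 = 0, i.e. -(v - 4)*(v - 3) = 0, so they meet at v = 3, 4.
For v in [3, 4], t = -v^2 + 9*v - 11 is on the right; area = ∫[3,4] (-v^2 + 7*v - 12) dv = 1/6.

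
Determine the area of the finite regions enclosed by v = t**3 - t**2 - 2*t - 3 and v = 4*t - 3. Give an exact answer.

Set the curves equal: t**3 - t**2 - 2*t - 3 = 4*t - 3, so t**3 - t**2 - 6*t = 0, which factors as t*(t - 3)*(t + 2) = 0. The curves meet at t = -2, 0, 3.
On [-2, 0], v = t**3 - t**2 - 2*t - 3 is on top; that piece has area ∫[-2,0] (t**3 - t**2 - 6*t) dt = 16/3.
On [0, 3], v = 4*t - 3 is on top; that piece has area ∫[0,3] (-(t**3 - t**2 - 6*t)) dt = 63/4.
Total enclosed area = 16/3 + 63/4 = 253/12.

253/12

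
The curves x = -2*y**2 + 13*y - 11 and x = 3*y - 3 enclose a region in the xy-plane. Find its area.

Both boundary curves give x as a function of y, so integrate with respect to y. Setting them equal: -2*y**2 + 10*y - 8 = 0, i.e. -2*(y - 4)*(y - 1) = 0, so they meet at y = 1, 4.
For y in [1, 4], x = -2*y**2 + 13*y - 11 is on the right; area = ∫[1,4] (-2*y**2 + 10*y - 8) dy = 9.

9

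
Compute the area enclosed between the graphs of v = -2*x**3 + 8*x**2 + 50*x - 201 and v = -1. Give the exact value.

4019/3

Set the curves equal: -2*x**3 + 8*x**2 + 50*x - 201 = -1, so -2*x**3 + 8*x**2 + 50*x - 200 = 0, which factors as -2*(x - 5)*(x - 4)*(x + 5) = 0. The curves meet at x = -5, 4, 5.
On [-5, 4], v = -1 is on top; that piece has area ∫[-5,4] (-(-2*x**3 + 8*x**2 + 50*x - 200)) dx = 2673/2.
On [4, 5], v = -2*x**3 + 8*x**2 + 50*x - 201 is on top; that piece has area ∫[4,5] (-2*x**3 + 8*x**2 + 50*x - 200) dx = 19/6.
Total enclosed area = 2673/2 + 19/6 = 4019/3.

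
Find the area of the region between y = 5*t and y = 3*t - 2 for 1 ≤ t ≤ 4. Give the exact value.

21

On [1, 4], (5*t) - (3*t - 2) = 2*t + 2 is ≥ 0 throughout, so the area is a single integral of |2*t + 2|.
∫[1,4] (2*t + 2) dt = 21.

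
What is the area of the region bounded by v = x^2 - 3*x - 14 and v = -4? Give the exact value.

343/6

Set the curves equal: x^2 - 3*x - 14 = -4, so x^2 - 3*x - 10 = 0, which factors as (x - 5)*(x + 2) = 0. The curves meet at x = -2, 5.
On [-2, 5], v = -4 is on top; that piece has area ∫[-2,5] (-(x^2 - 3*x - 10)) dx = 343/6.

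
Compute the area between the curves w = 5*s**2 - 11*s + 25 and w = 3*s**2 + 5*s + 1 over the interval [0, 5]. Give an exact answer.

The difference (5*s**2 - 11*s + 25) - (3*s**2 + 5*s + 1) = 2*s**2 - 16*s + 24 changes sign at s = 2 inside [0, 5], so split the integral there.
∫[0,2] (2*s**2 - 16*s + 24) ds = 64/3.
∫[2,5] (2*s**2 - 16*s + 24) ds = -18; the area of that piece is 18.
Total area = 64/3 + 18 = 118/3.

118/3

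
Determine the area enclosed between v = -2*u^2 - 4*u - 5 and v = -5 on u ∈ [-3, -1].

4

The difference (-2*u^2 - 4*u - 5) - (-5) = -2*u^2 - 4*u changes sign at u = -2 inside [-3, -1], so split the integral there.
∫[-3,-2] (-2*u^2 - 4*u) du = -8/3; the area of that piece is 8/3.
∫[-2,-1] (-2*u^2 - 4*u) du = 4/3.
Total area = 8/3 + 4/3 = 4.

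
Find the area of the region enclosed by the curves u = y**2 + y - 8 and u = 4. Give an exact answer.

343/6

Both boundary curves give u as a function of y, so integrate with respect to y. Setting them equal: y**2 + y - 12 = 0, i.e. (y - 3)*(y + 4) = 0, so they meet at y = -4, 3.
For y in [-4, 3], u = y**2 + y - 8 is on the left; area = ∫[-4,3] (-(y**2 + y - 12)) dy = 343/6.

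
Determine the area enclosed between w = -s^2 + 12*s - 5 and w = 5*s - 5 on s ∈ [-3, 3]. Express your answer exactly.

63

The difference (-s^2 + 12*s - 5) - (5*s - 5) = -s^2 + 7*s changes sign at s = 0 inside [-3, 3], so split the integral there.
∫[-3,0] (-s^2 + 7*s) ds = -81/2; the area of that piece is 81/2.
∫[0,3] (-s^2 + 7*s) ds = 45/2.
Total area = 81/2 + 45/2 = 63.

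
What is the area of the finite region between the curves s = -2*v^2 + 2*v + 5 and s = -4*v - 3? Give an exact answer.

Both boundary curves give s as a function of v, so integrate with respect to v. Setting them equal: -2*v^2 + 6*v + 8 = 0, i.e. -2*(v - 4)*(v + 1) = 0, so they meet at v = -1, 4.
For v in [-1, 4], s = -2*v^2 + 2*v + 5 is on the right; area = ∫[-1,4] (-2*v^2 + 6*v + 8) dv = 125/3.

125/3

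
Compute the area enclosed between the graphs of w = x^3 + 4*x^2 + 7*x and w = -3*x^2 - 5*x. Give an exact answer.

71/6

Set the curves equal: x^3 + 4*x^2 + 7*x = -3*x^2 - 5*x, so x^3 + 7*x^2 + 12*x = 0, which factors as x*(x + 3)*(x + 4) = 0. The curves meet at x = -4, -3, 0.
On [-4, -3], w = x^3 + 4*x^2 + 7*x is on top; that piece has area ∫[-4,-3] (x^3 + 7*x^2 + 12*x) dx = 7/12.
On [-3, 0], w = -3*x^2 - 5*x is on top; that piece has area ∫[-3,0] (-(x^3 + 7*x^2 + 12*x)) dx = 45/4.
Total enclosed area = 7/12 + 45/4 = 71/6.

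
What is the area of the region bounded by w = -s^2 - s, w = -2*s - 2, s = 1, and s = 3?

3

The difference (-s^2 - s) - (-2*s - 2) = -s^2 + s + 2 changes sign at s = 2 inside [1, 3], so split the integral there.
∫[1,2] (-s^2 + s + 2) ds = 7/6.
∫[2,3] (-s^2 + s + 2) ds = -11/6; the area of that piece is 11/6.
Total area = 7/6 + 11/6 = 3.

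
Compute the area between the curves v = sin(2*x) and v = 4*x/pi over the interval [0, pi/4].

On [0, pi/4], (sin(2*x)) - (4*x/pi) = -4*x/pi + sin(2*x) is ≥ 0 throughout, so the area is a single integral of |-4*x/pi + sin(2*x)|.
∫[0,pi/4] (-4*x/pi + sin(2*x)) dx = 1/2 - pi/8.

1/2 - pi/8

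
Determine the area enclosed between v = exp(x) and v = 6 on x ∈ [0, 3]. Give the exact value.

The difference (exp(x)) - (6) = exp(x) - 6 changes sign at x = log(6) inside [0, 3], so split the integral there.
∫[0,log(6)] (exp(x) - 6) dx = 5 - log(46656); the area of that piece is -5 + log(46656).
∫[log(6),3] (exp(x) - 6) dx = -24 + 6*log(6) + exp(3).
Total area = (-5 + log(46656)) + (-24 + 6*log(6) + exp(3)) = -29 + exp(3) + 12*log(6).

-29 + exp(3) + 12*log(6)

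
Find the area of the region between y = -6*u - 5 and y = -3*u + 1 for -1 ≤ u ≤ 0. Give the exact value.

9/2

On [-1, 0], (-6*u - 5) - (-3*u + 1) = -3*u - 6 is ≤ 0 throughout, so the area is a single integral of |-3*u - 6|.
∫[-1,0] (-3*u - 6) du = -9/2; the area of that piece is 9/2.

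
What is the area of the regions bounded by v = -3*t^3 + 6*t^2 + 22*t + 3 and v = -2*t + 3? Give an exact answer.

148

Set the curves equal: -3*t^3 + 6*t^2 + 22*t + 3 = -2*t + 3, so -3*t^3 + 6*t^2 + 24*t = 0, which factors as -3*t*(t - 4)*(t + 2) = 0. The curves meet at t = -2, 0, 4.
On [-2, 0], v = -2*t + 3 is on top; that piece has area ∫[-2,0] (-(-3*t^3 + 6*t^2 + 24*t)) dt = 20.
On [0, 4], v = -3*t^3 + 6*t^2 + 22*t + 3 is on top; that piece has area ∫[0,4] (-3*t^3 + 6*t^2 + 24*t) dt = 128.
Total enclosed area = 20 + 128 = 148.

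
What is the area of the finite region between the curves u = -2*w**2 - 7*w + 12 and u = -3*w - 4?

72

Both boundary curves give u as a function of w, so integrate with respect to w. Setting them equal: -2*w**2 - 4*w + 16 = 0, i.e. -2*(w - 2)*(w + 4) = 0, so they meet at w = -4, 2.
For w in [-4, 2], u = -2*w**2 - 7*w + 12 is on the right; area = ∫[-4,2] (-2*w**2 - 4*w + 16) dw = 72.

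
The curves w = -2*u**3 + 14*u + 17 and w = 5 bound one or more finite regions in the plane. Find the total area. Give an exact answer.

Set the curves equal: -2*u**3 + 14*u + 17 = 5, so -2*u**3 + 14*u + 12 = 0, which factors as -2*(u - 3)*(u + 1)*(u + 2) = 0. The curves meet at u = -2, -1, 3.
On [-2, -1], w = 5 is on top; that piece has area ∫[-2,-1] (-(-2*u**3 + 14*u + 12)) du = 3/2.
On [-1, 3], w = -2*u**3 + 14*u + 17 is on top; that piece has area ∫[-1,3] (-2*u**3 + 14*u + 12) du = 64.
Total enclosed area = 3/2 + 64 = 131/2.

131/2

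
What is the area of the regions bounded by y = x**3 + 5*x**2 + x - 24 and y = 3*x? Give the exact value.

Set the curves equal: x**3 + 5*x**2 + x - 24 = 3*x, so x**3 + 5*x**2 - 2*x - 24 = 0, which factors as (x - 2)*(x + 3)*(x + 4) = 0. The curves meet at x = -4, -3, 2.
On [-4, -3], y = x**3 + 5*x**2 + x - 24 is on top; that piece has area ∫[-4,-3] (x**3 + 5*x**2 - 2*x - 24) dx = 11/12.
On [-3, 2], y = 3*x is on top; that piece has area ∫[-3,2] (-(x**3 + 5*x**2 - 2*x - 24)) dx = 875/12.
Total enclosed area = 11/12 + 875/12 = 443/6.

443/6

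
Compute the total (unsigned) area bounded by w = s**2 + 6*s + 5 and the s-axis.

The curve meets the s-axis where s**2 + 6*s + 5 = 0, i.e. (s + 1)*(s + 5) = 0, at s = -5, -1.
On [-5, -1] the curve lies below the axis; ∫[-5,-1] (s**2 + 6*s + 5) ds = -32/3, giving area 32/3.

32/3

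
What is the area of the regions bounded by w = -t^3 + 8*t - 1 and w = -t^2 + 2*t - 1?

253/12

Set the curves equal: -t^3 + 8*t - 1 = -t^2 + 2*t - 1, so -t^3 + t^2 + 6*t = 0, which factors as -t*(t - 3)*(t + 2) = 0. The curves meet at t = -2, 0, 3.
On [-2, 0], w = -t^2 + 2*t - 1 is on top; that piece has area ∫[-2,0] (-(-t^3 + t^2 + 6*t)) dt = 16/3.
On [0, 3], w = -t^3 + 8*t - 1 is on top; that piece has area ∫[0,3] (-t^3 + t^2 + 6*t) dt = 63/4.
Total enclosed area = 16/3 + 63/4 = 253/12.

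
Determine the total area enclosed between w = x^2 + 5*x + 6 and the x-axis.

1/6

The curve meets the x-axis where x^2 + 5*x + 6 = 0, i.e. (x + 2)*(x + 3) = 0, at x = -3, -2.
On [-3, -2] the curve lies below the axis; ∫[-3,-2] (x^2 + 5*x + 6) dx = -1/6, giving area 1/6.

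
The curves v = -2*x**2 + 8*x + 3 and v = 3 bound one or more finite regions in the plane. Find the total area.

64/3

Set the curves equal: -2*x**2 + 8*x + 3 = 3, so -2*x**2 + 8*x = 0, which factors as -2*x*(x - 4) = 0. The curves meet at x = 0, 4.
On [0, 4], v = -2*x**2 + 8*x + 3 is on top; that piece has area ∫[0,4] (-2*x**2 + 8*x) dx = 64/3.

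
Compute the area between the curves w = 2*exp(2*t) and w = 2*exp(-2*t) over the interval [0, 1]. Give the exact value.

-2 + exp(-2) + exp(2)

On [0, 1], (2*exp(2*t)) - (2*exp(-2*t)) = 2*exp(2*t) - 2*exp(-2*t) is ≥ 0 throughout, so the area is a single integral of |2*exp(2*t) - 2*exp(-2*t)|.
∫[0,1] (2*exp(2*t) - 2*exp(-2*t)) dt = -2 + exp(-2) + exp(2).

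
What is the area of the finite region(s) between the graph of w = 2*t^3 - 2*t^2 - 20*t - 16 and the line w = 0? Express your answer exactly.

The curve meets the t-axis where 2*t^3 - 2*t^2 - 20*t - 16 = 0, i.e. 2*(t - 4)*(t + 1)*(t + 2) = 0, at t = -2, -1, 4.
On [-2, -1] the curve lies above the axis; ∫[-2,-1] (2*t^3 - 2*t^2 - 20*t - 16) dt = 11/6, giving area 11/6.
On [-1, 4] the curve lies below the axis; ∫[-1,4] (2*t^3 - 2*t^2 - 20*t - 16) dt = -875/6, giving area 875/6.
Total area = 11/6 + 875/6 = 443/3.

443/3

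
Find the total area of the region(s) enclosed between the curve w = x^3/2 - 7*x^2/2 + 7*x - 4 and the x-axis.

37/24

The curve meets the x-axis where x^3/2 - 7*x^2/2 + 7*x - 4 = 0, i.e. (x - 4)*(x - 2)*(x - 1)/2 = 0, at x = 1, 2, 4.
On [1, 2] the curve lies above the axis; ∫[1,2] (x^3/2 - 7*x^2/2 + 7*x - 4) dx = 5/24, giving area 5/24.
On [2, 4] the curve lies below the axis; ∫[2,4] (x^3/2 - 7*x^2/2 + 7*x - 4) dx = -4/3, giving area 4/3.
Total area = 5/24 + 4/3 = 37/24.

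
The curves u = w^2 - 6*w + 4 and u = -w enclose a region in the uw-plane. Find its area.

9/2

Both boundary curves give u as a function of w, so integrate with respect to w. Setting them equal: w^2 - 5*w + 4 = 0, i.e. (w - 4)*(w - 1) = 0, so they meet at w = 1, 4.
For w in [1, 4], u = w^2 - 6*w + 4 is on the left; area = ∫[1,4] (-(w^2 - 5*w + 4)) dw = 9/2.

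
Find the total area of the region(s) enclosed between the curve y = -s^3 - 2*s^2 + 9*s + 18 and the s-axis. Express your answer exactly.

The curve meets the s-axis where -s^3 - 2*s^2 + 9*s + 18 = 0, i.e. -(s - 3)*(s + 2)*(s + 3) = 0, at s = -3, -2, 3.
On [-3, -2] the curve lies below the axis; ∫[-3,-2] (-s^3 - 2*s^2 + 9*s + 18) ds = -11/12, giving area 11/12.
On [-2, 3] the curve lies above the axis; ∫[-2,3] (-s^3 - 2*s^2 + 9*s + 18) ds = 875/12, giving area 875/12.
Total area = 11/12 + 875/12 = 443/6.

443/6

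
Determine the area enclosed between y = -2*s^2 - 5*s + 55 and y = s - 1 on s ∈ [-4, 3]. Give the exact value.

On [-4, 3], (-2*s^2 - 5*s + 55) - (s - 1) = -2*s^2 - 6*s + 56 is ≥ 0 throughout, so the area is a single integral of |-2*s^2 - 6*s + 56|.
∫[-4,3] (-2*s^2 - 6*s + 56) ds = 1057/3.

1057/3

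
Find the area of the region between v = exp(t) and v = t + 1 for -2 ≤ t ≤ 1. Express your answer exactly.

-3/2 - exp(-2) + exp(1)

On [-2, 1], (exp(t)) - (t + 1) = -t + exp(t) - 1 is ≥ 0 throughout, so the area is a single integral of |-t + exp(t) - 1|.
∫[-2,1] (-t + exp(t) - 1) dt = -3/2 - exp(-2) + exp(1).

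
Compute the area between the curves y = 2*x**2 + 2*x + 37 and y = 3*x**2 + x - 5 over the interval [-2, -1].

229/6

On [-2, -1], (2*x**2 + 2*x + 37) - (3*x**2 + x - 5) = -x**2 + x + 42 is ≥ 0 throughout, so the area is a single integral of |-x**2 + x + 42|.
∫[-2,-1] (-x**2 + x + 42) dx = 229/6.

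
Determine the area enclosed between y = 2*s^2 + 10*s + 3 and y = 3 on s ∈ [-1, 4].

127

The difference (2*s^2 + 10*s + 3) - (3) = 2*s^2 + 10*s changes sign at s = 0 inside [-1, 4], so split the integral there.
∫[-1,0] (2*s^2 + 10*s) ds = -13/3; the area of that piece is 13/3.
∫[0,4] (2*s^2 + 10*s) ds = 368/3.
Total area = 13/3 + 368/3 = 127.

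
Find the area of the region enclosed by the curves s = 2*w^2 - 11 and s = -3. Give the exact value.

Both boundary curves give s as a function of w, so integrate with respect to w. Setting them equal: 2*w^2 - 8 = 0, i.e. 2*(w - 2)*(w + 2) = 0, so they meet at w = -2, 2.
For w in [-2, 2], s = 2*w^2 - 11 is on the left; area = ∫[-2,2] (-(2*w^2 - 8)) dw = 64/3.

64/3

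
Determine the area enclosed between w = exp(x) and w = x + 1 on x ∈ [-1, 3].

On [-1, 3], (exp(x)) - (x + 1) = -x + exp(x) - 1 is ≥ 0 throughout, so the area is a single integral of |-x + exp(x) - 1|.
∫[-1,3] (-x + exp(x) - 1) dx = -8 - exp(-1) + exp(3).

-8 - exp(-1) + exp(3)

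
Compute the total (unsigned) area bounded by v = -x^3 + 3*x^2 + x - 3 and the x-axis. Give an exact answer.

8

The curve meets the x-axis where -x^3 + 3*x^2 + x - 3 = 0, i.e. -(x - 3)*(x - 1)*(x + 1) = 0, at x = -1, 1, 3.
On [-1, 1] the curve lies below the axis; ∫[-1,1] (-x^3 + 3*x^2 + x - 3) dx = -4, giving area 4.
On [1, 3] the curve lies above the axis; ∫[1,3] (-x^3 + 3*x^2 + x - 3) dx = 4, giving area 4.
Total area = 4 + 4 = 8.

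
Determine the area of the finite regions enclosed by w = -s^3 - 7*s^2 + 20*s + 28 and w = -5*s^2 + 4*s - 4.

568/3

Set the curves equal: -s^3 - 7*s^2 + 20*s + 28 = -5*s^2 + 4*s - 4, so -s^3 - 2*s^2 + 16*s + 32 = 0, which factors as -(s - 4)*(s + 2)*(s + 4) = 0. The curves meet at s = -4, -2, 4.
On [-4, -2], w = -5*s^2 + 4*s - 4 is on top; that piece has area ∫[-4,-2] (-(-s^3 - 2*s^2 + 16*s + 32)) ds = 28/3.
On [-2, 4], w = -s^3 - 7*s^2 + 20*s + 28 is on top; that piece has area ∫[-2,4] (-s^3 - 2*s^2 + 16*s + 32) ds = 180.
Total enclosed area = 28/3 + 180 = 568/3.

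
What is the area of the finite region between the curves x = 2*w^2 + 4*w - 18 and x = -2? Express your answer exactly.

Both boundary curves give x as a function of w, so integrate with respect to w. Setting them equal: 2*w^2 + 4*w - 16 = 0, i.e. 2*(w - 2)*(w + 4) = 0, so they meet at w = -4, 2.
For w in [-4, 2], x = 2*w^2 + 4*w - 18 is on the left; area = ∫[-4,2] (-(2*w^2 + 4*w - 16)) dw = 72.

72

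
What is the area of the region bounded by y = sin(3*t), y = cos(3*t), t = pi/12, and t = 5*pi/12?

2*sqrt(2)/3

On [pi/12, 5*pi/12], (sin(3*t)) - (cos(3*t)) = sin(3*t) - cos(3*t) is ≥ 0 throughout, so the area is a single integral of |sin(3*t) - cos(3*t)|.
∫[pi/12,5*pi/12] (sin(3*t) - cos(3*t)) dt = 2*sqrt(2)/3.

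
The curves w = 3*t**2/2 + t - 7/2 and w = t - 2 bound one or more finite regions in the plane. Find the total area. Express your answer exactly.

Set the curves equal: 3*t**2/2 + t - 7/2 = t - 2, so 3*t**2/2 - 3/2 = 0, which factors as 3*(t - 1)*(t + 1)/2 = 0. The curves meet at t = -1, 1.
On [-1, 1], w = t - 2 is on top; that piece has area ∫[-1,1] (-(3*t**2/2 - 3/2)) dt = 2.

2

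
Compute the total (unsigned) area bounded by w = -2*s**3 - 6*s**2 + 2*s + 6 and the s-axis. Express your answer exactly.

The curve meets the s-axis where -2*s**3 - 6*s**2 + 2*s + 6 = 0, i.e. -2*(s - 1)*(s + 1)*(s + 3) = 0, at s = -3, -1, 1.
On [-3, -1] the curve lies below the axis; ∫[-3,-1] (-2*s**3 - 6*s**2 + 2*s + 6) ds = -8, giving area 8.
On [-1, 1] the curve lies above the axis; ∫[-1,1] (-2*s**3 - 6*s**2 + 2*s + 6) ds = 8, giving area 8.
Total area = 8 + 8 = 16.

16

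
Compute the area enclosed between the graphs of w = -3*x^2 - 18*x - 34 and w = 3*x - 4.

27/2

Set the curves equal: -3*x^2 - 18*x - 34 = 3*x - 4, so -3*x^2 - 21*x - 30 = 0, which factors as -3*(x + 2)*(x + 5) = 0. The curves meet at x = -5, -2.
On [-5, -2], w = -3*x^2 - 18*x - 34 is on top; that piece has area ∫[-5,-2] (-3*x^2 - 21*x - 30) dx = 27/2.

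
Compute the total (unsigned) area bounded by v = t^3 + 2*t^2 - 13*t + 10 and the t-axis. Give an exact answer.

1741/12

The curve meets the t-axis where t^3 + 2*t^2 - 13*t + 10 = 0, i.e. (t - 2)*(t - 1)*(t + 5) = 0, at t = -5, 1, 2.
On [-5, 1] the curve lies above the axis; ∫[-5,1] (t^3 + 2*t^2 - 13*t + 10) dt = 144, giving area 144.
On [1, 2] the curve lies below the axis; ∫[1,2] (t^3 + 2*t^2 - 13*t + 10) dt = -13/12, giving area 13/12.
Total area = 144 + 13/12 = 1741/12.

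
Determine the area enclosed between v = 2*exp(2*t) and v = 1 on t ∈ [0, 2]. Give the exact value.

-3 + exp(4)

On [0, 2], (2*exp(2*t)) - (1) = 2*exp(2*t) - 1 is ≥ 0 throughout, so the area is a single integral of |2*exp(2*t) - 1|.
∫[0,2] (2*exp(2*t) - 1) dt = -3 + exp(4).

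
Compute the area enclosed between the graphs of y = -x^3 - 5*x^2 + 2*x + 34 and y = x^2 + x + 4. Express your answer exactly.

Set the curves equal: -x^3 - 5*x^2 + 2*x + 34 = x^2 + x + 4, so -x^3 - 6*x^2 + x + 30 = 0, which factors as -(x - 2)*(x + 3)*(x + 5) = 0. The curves meet at x = -5, -3, 2.
On [-5, -3], y = x^2 + x + 4 is on top; that piece has area ∫[-5,-3] (-(-x^3 - 6*x^2 + x + 30)) dx = 8.
On [-3, 2], y = -x^3 - 5*x^2 + 2*x + 34 is on top; that piece has area ∫[-3,2] (-x^3 - 6*x^2 + x + 30) dx = 375/4.
Total enclosed area = 8 + 375/4 = 407/4.

407/4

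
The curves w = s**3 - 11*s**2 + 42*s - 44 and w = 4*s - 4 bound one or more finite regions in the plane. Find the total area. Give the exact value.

Set the curves equal: s**3 - 11*s**2 + 42*s - 44 = 4*s - 4, so s**3 - 11*s**2 + 38*s - 40 = 0, which factors as (s - 5)*(s - 4)*(s - 2) = 0. The curves meet at s = 2, 4, 5.
On [2, 4], w = s**3 - 11*s**2 + 42*s - 44 is on top; that piece has area ∫[2,4] (s**3 - 11*s**2 + 38*s - 40) ds = 8/3.
On [4, 5], w = 4*s - 4 is on top; that piece has area ∫[4,5] (-(s**3 - 11*s**2 + 38*s - 40)) ds = 5/12.
Total enclosed area = 8/3 + 5/12 = 37/12.

37/12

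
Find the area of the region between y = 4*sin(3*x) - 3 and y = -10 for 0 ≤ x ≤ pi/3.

On [0, pi/3], (4*sin(3*x) - 3) - (-10) = 4*sin(3*x) + 7 is ≥ 0 throughout, so the area is a single integral of |4*sin(3*x) + 7|.
∫[0,pi/3] (4*sin(3*x) + 7) dx = 8/3 + 7*pi/3.

8/3 + 7*pi/3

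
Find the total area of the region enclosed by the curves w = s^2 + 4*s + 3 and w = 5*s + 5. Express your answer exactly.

Set the curves equal: s^2 + 4*s + 3 = 5*s + 5, so s^2 - s - 2 = 0, which factors as (s - 2)*(s + 1) = 0. The curves meet at s = -1, 2.
On [-1, 2], w = 5*s + 5 is on top; that piece has area ∫[-1,2] (-(s^2 - s - 2)) ds = 9/2.

9/2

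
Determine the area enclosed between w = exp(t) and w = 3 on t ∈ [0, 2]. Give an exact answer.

-11 + 6*log(3) + exp(2)

The difference (exp(t)) - (3) = exp(t) - 3 changes sign at t = log(3) inside [0, 2], so split the integral there.
∫[0,log(3)] (exp(t) - 3) dt = 2 - log(27); the area of that piece is -2 + log(27).
∫[log(3),2] (exp(t) - 3) dt = -9 + 3*log(3) + exp(2).
Total area = (-2 + log(27)) + (-9 + 3*log(3) + exp(2)) = -11 + 6*log(3) + exp(2).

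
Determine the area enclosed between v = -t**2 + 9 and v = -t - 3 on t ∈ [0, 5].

77/2

The difference (-t**2 + 9) - (-t - 3) = -t**2 + t + 12 changes sign at t = 4 inside [0, 5], so split the integral there.
∫[0,4] (-t**2 + t + 12) dt = 104/3.
∫[4,5] (-t**2 + t + 12) dt = -23/6; the area of that piece is 23/6.
Total area = 104/3 + 23/6 = 77/2.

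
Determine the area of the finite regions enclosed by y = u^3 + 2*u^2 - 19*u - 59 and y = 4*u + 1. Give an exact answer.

Set the curves equal: u^3 + 2*u^2 - 19*u - 59 = 4*u + 1, so u^3 + 2*u^2 - 23*u - 60 = 0, which factors as (u - 5)*(u + 3)*(u + 4) = 0. The curves meet at u = -4, -3, 5.
On [-4, -3], y = u^3 + 2*u^2 - 19*u - 59 is on top; that piece has area ∫[-4,-3] (u^3 + 2*u^2 - 23*u - 60) du = 17/12.
On [-3, 5], y = 4*u + 1 is on top; that piece has area ∫[-3,5] (-(u^3 + 2*u^2 - 23*u - 60)) du = 1280/3.
Total enclosed area = 17/12 + 1280/3 = 5137/12.

5137/12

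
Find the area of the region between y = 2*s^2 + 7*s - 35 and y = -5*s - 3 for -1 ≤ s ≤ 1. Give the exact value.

On [-1, 1], (2*s^2 + 7*s - 35) - (-5*s - 3) = 2*s^2 + 12*s - 32 is ≤ 0 throughout, so the area is a single integral of |2*s^2 + 12*s - 32|.
∫[-1,1] (2*s^2 + 12*s - 32) ds = -188/3; the area of that piece is 188/3.

188/3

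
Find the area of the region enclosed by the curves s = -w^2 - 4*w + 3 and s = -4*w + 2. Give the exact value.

4/3

Both boundary curves give s as a function of w, so integrate with respect to w. Setting them equal: -w^2 + 1 = 0, i.e. -(w - 1)*(w + 1) = 0, so they meet at w = -1, 1.
For w in [-1, 1], s = -w^2 - 4*w + 3 is on the right; area = ∫[-1,1] (-w^2 + 1) dw = 4/3.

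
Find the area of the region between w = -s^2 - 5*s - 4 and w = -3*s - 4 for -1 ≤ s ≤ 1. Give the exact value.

2

The difference (-s^2 - 5*s - 4) - (-3*s - 4) = -s^2 - 2*s changes sign at s = 0 inside [-1, 1], so split the integral there.
∫[-1,0] (-s^2 - 2*s) ds = 2/3.
∫[0,1] (-s^2 - 2*s) ds = -4/3; the area of that piece is 4/3.
Total area = 2/3 + 4/3 = 2.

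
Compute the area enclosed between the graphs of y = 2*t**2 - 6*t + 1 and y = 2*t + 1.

Set the curves equal: 2*t**2 - 6*t + 1 = 2*t + 1, so 2*t**2 - 8*t = 0, which factors as 2*t*(t - 4) = 0. The curves meet at t = 0, 4.
On [0, 4], y = 2*t + 1 is on top; that piece has area ∫[0,4] (-(2*t**2 - 8*t)) dt = 64/3.

64/3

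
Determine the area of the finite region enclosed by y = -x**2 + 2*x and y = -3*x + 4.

9/2

Set the curves equal: -x**2 + 2*x = -3*x + 4, so -x**2 + 5*x - 4 = 0, which factors as -(x - 4)*(x - 1) = 0. The curves meet at x = 1, 4.
On [1, 4], y = -x**2 + 2*x is on top; that piece has area ∫[1,4] (-x**2 + 5*x - 4) dx = 9/2.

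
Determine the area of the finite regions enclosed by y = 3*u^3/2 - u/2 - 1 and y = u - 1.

3/4

Set the curves equal: 3*u^3/2 - u/2 - 1 = u - 1, so 3*u^3/2 - 3*u/2 = 0, which factors as 3*u*(u - 1)*(u + 1)/2 = 0. The curves meet at u = -1, 0, 1.
On [-1, 0], y = 3*u^3/2 - u/2 - 1 is on top; that piece has area ∫[-1,0] (3*u^3/2 - 3*u/2) du = 3/8.
On [0, 1], y = u - 1 is on top; that piece has area ∫[0,1] (-(3*u^3/2 - 3*u/2)) du = 3/8.
Total enclosed area = 3/8 + 3/8 = 3/4.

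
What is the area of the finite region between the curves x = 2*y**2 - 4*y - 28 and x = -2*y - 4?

343/3

Both boundary curves give x as a function of y, so integrate with respect to y. Setting them equal: 2*y**2 - 2*y - 24 = 0, i.e. 2*(y - 4)*(y + 3) = 0, so they meet at y = -3, 4.
For y in [-3, 4], x = 2*y**2 - 4*y - 28 is on the left; area = ∫[-3,4] (-(2*y**2 - 2*y - 24)) dy = 343/3.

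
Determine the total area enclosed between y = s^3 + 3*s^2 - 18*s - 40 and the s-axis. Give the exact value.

999/4

The curve meets the s-axis where s^3 + 3*s^2 - 18*s - 40 = 0, i.e. (s - 4)*(s + 2)*(s + 5) = 0, at s = -5, -2, 4.
On [-5, -2] the curve lies above the axis; ∫[-5,-2] (s^3 + 3*s^2 - 18*s - 40) ds = 135/4, giving area 135/4.
On [-2, 4] the curve lies below the axis; ∫[-2,4] (s^3 + 3*s^2 - 18*s - 40) ds = -216, giving area 216.
Total area = 135/4 + 216 = 999/4.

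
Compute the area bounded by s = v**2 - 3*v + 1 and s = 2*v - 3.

9/2

Both boundary curves give s as a function of v, so integrate with respect to v. Setting them equal: v**2 - 5*v + 4 = 0, i.e. (v - 4)*(v - 1) = 0, so they meet at v = 1, 4.
For v in [1, 4], s = v**2 - 3*v + 1 is on the left; area = ∫[1,4] (-(v**2 - 5*v + 4)) dv = 9/2.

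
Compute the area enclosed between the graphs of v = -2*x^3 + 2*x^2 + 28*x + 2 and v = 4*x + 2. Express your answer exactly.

937/6

Set the curves equal: -2*x^3 + 2*x^2 + 28*x + 2 = 4*x + 2, so -2*x^3 + 2*x^2 + 24*x = 0, which factors as -2*x*(x - 4)*(x + 3) = 0. The curves meet at x = -3, 0, 4.
On [-3, 0], v = 4*x + 2 is on top; that piece has area ∫[-3,0] (-(-2*x^3 + 2*x^2 + 24*x)) dx = 99/2.
On [0, 4], v = -2*x^3 + 2*x^2 + 28*x + 2 is on top; that piece has area ∫[0,4] (-2*x^3 + 2*x^2 + 24*x) dx = 320/3.
Total enclosed area = 99/2 + 320/3 = 937/6.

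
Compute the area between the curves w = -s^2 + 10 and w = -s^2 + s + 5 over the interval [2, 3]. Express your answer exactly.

On [2, 3], (-s^2 + 10) - (-s^2 + s + 5) = -s + 5 is ≥ 0 throughout, so the area is a single integral of |-s + 5|.
∫[2,3] (-s + 5) ds = 5/2.

5/2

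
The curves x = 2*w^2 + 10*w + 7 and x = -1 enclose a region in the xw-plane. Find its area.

Both boundary curves give x as a function of w, so integrate with respect to w. Setting them equal: 2*w^2 + 10*w + 8 = 0, i.e. 2*(w + 1)*(w + 4) = 0, so they meet at w = -4, -1.
For w in [-4, -1], x = 2*w^2 + 10*w + 7 is on the left; area = ∫[-4,-1] (-(2*w^2 + 10*w + 8)) dw = 9.

9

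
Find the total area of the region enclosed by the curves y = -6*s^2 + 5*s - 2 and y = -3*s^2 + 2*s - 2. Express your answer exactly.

Set the curves equal: -6*s^2 + 5*s - 2 = -3*s^2 + 2*s - 2, so -3*s^2 + 3*s = 0, which factors as -3*s*(s - 1) = 0. The curves meet at s = 0, 1.
On [0, 1], y = -6*s^2 + 5*s - 2 is on top; that piece has area ∫[0,1] (-3*s^2 + 3*s) ds = 1/2.

1/2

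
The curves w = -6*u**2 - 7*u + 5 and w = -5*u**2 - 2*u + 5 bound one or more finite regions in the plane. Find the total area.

Set the curves equal: -6*u**2 - 7*u + 5 = -5*u**2 - 2*u + 5, so -u**2 - 5*u = 0, which factors as -u*(u + 5) = 0. The curves meet at u = -5, 0.
On [-5, 0], w = -6*u**2 - 7*u + 5 is on top; that piece has area ∫[-5,0] (-u**2 - 5*u) du = 125/6.

125/6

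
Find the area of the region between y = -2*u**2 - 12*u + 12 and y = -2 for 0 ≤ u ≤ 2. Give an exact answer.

The difference (-2*u**2 - 12*u + 12) - (-2) = -2*u**2 - 12*u + 14 changes sign at u = 1 inside [0, 2], so split the integral there.
∫[0,1] (-2*u**2 - 12*u + 14) du = 22/3.
∫[1,2] (-2*u**2 - 12*u + 14) du = -26/3; the area of that piece is 26/3.
Total area = 22/3 + 26/3 = 16.

16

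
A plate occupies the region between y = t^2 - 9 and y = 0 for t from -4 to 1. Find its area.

The difference (t^2 - 9) - (0) = t^2 - 9 changes sign at t = -3 inside [-4, 1], so split the integral there.
∫[-4,-3] (t^2 - 9) dt = 10/3.
∫[-3,1] (t^2 - 9) dt = -80/3; the area of that piece is 80/3.
Total area = 10/3 + 80/3 = 30.

30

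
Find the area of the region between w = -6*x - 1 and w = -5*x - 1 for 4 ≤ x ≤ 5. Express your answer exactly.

On [4, 5], (-6*x - 1) - (-5*x - 1) = -x is ≤ 0 throughout, so the area is a single integral of |-x|.
∫[4,5] (-x) dx = -9/2; the area of that piece is 9/2.

9/2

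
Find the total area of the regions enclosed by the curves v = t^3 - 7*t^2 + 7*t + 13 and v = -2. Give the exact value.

148/3

Set the curves equal: t^3 - 7*t^2 + 7*t + 13 = -2, so t^3 - 7*t^2 + 7*t + 15 = 0, which factors as (t - 5)*(t - 3)*(t + 1) = 0. The curves meet at t = -1, 3, 5.
On [-1, 3], v = t^3 - 7*t^2 + 7*t + 13 is on top; that piece has area ∫[-1,3] (t^3 - 7*t^2 + 7*t + 15) dt = 128/3.
On [3, 5], v = -2 is on top; that piece has area ∫[3,5] (-(t^3 - 7*t^2 + 7*t + 15)) dt = 20/3.
Total enclosed area = 128/3 + 20/3 = 148/3.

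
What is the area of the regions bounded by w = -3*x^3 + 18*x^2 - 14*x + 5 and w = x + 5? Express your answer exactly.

393/4

Set the curves equal: -3*x^3 + 18*x^2 - 14*x + 5 = x + 5, so -3*x^3 + 18*x^2 - 15*x = 0, which factors as -3*x*(x - 5)*(x - 1) = 0. The curves meet at x = 0, 1, 5.
On [0, 1], w = x + 5 is on top; that piece has area ∫[0,1] (-(-3*x^3 + 18*x^2 - 15*x)) dx = 9/4.
On [1, 5], w = -3*x^3 + 18*x^2 - 14*x + 5 is on top; that piece has area ∫[1,5] (-3*x^3 + 18*x^2 - 15*x) dx = 96.
Total enclosed area = 9/4 + 96 = 393/4.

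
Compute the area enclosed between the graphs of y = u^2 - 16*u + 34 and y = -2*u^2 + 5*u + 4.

Set the curves equal: u^2 - 16*u + 34 = -2*u^2 + 5*u + 4, so 3*u^2 - 21*u + 30 = 0, which factors as 3*(u - 5)*(u - 2) = 0. The curves meet at u = 2, 5.
On [2, 5], y = -2*u^2 + 5*u + 4 is on top; that piece has area ∫[2,5] (-(3*u^2 - 21*u + 30)) du = 27/2.

27/2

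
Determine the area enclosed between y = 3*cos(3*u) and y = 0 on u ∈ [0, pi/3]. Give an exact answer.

2

The difference (3*cos(3*u)) - (0) = 3*cos(3*u) changes sign at u = pi/6 inside [0, pi/3], so split the integral there.
∫[0,pi/6] (3*cos(3*u)) du = 1.
∫[pi/6,pi/3] (3*cos(3*u)) du = -1; the area of that piece is 1.
Total area = 1 + 1 = 2.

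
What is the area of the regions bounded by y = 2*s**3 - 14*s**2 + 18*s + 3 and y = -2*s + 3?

Set the curves equal: 2*s**3 - 14*s**2 + 18*s + 3 = -2*s + 3, so 2*s**3 - 14*s**2 + 20*s = 0, which factors as 2*s*(s - 5)*(s - 2) = 0. The curves meet at s = 0, 2, 5.
On [0, 2], y = 2*s**3 - 14*s**2 + 18*s + 3 is on top; that piece has area ∫[0,2] (2*s**3 - 14*s**2 + 20*s) ds = 32/3.
On [2, 5], y = -2*s + 3 is on top; that piece has area ∫[2,5] (-(2*s**3 - 14*s**2 + 20*s)) ds = 63/2.
Total enclosed area = 32/3 + 63/2 = 253/6.

253/6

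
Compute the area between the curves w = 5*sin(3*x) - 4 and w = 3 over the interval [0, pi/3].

On [0, pi/3], (5*sin(3*x) - 4) - (3) = 5*sin(3*x) - 7 is ≤ 0 throughout, so the area is a single integral of |5*sin(3*x) - 7|.
∫[0,pi/3] (5*sin(3*x) - 7) dx = 10/3 - 7*pi/3; the area of that piece is -10/3 + 7*pi/3.

-10/3 + 7*pi/3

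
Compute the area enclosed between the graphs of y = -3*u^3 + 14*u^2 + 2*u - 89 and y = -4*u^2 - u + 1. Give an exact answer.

Set the curves equal: -3*u^3 + 14*u^2 + 2*u - 89 = -4*u^2 - u + 1, so -3*u^3 + 18*u^2 + 3*u - 90 = 0, which factors as -3*(u - 5)*(u - 3)*(u + 2) = 0. The curves meet at u = -2, 3, 5.
On [-2, 3], y = -4*u^2 - u + 1 is on top; that piece has area ∫[-2,3] (-(-3*u^3 + 18*u^2 + 3*u - 90)) du = 1125/4.
On [3, 5], y = -3*u^3 + 14*u^2 + 2*u - 89 is on top; that piece has area ∫[3,5] (-3*u^3 + 18*u^2 + 3*u - 90) du = 24.
Total enclosed area = 1125/4 + 24 = 1221/4.

1221/4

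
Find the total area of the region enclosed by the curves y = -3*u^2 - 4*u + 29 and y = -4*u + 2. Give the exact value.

Set the curves equal: -3*u^2 - 4*u + 29 = -4*u + 2, so -3*u^2 + 27 = 0, which factors as -3*(u - 3)*(u + 3) = 0. The curves meet at u = -3, 3.
On [-3, 3], y = -3*u^2 - 4*u + 29 is on top; that piece has area ∫[-3,3] (-3*u^2 + 27) du = 108.

108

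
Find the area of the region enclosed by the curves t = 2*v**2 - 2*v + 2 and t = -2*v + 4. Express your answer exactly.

8/3

Both boundary curves give t as a function of v, so integrate with respect to v. Setting them equal: 2*v**2 - 2 = 0, i.e. 2*(v - 1)*(v + 1) = 0, so they meet at v = -1, 1.
For v in [-1, 1], t = 2*v**2 - 2*v + 2 is on the left; area = ∫[-1,1] (-(2*v**2 - 2)) dv = 8/3.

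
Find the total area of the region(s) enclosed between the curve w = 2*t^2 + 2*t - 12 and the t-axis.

The curve meets the t-axis where 2*t^2 + 2*t - 12 = 0, i.e. 2*(t - 2)*(t + 3) = 0, at t = -3, 2.
On [-3, 2] the curve lies below the axis; ∫[-3,2] (2*t^2 + 2*t - 12) dt = -125/3, giving area 125/3.

125/3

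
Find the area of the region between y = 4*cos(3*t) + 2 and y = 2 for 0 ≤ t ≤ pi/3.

The difference (4*cos(3*t) + 2) - (2) = 4*cos(3*t) changes sign at t = pi/6 inside [0, pi/3], so split the integral there.
∫[0,pi/6] (4*cos(3*t)) dt = 4/3.
∫[pi/6,pi/3] (4*cos(3*t)) dt = -4/3; the area of that piece is 4/3.
Total area = 4/3 + 4/3 = 8/3.

8/3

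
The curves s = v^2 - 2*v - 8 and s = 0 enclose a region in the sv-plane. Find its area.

36

Both boundary curves give s as a function of v, so integrate with respect to v. Setting them equal: v^2 - 2*v - 8 = 0, i.e. (v - 4)*(v + 2) = 0, so they meet at v = -2, 4.
For v in [-2, 4], s = v^2 - 2*v - 8 is on the left; area = ∫[-2,4] (-(v^2 - 2*v - 8)) dv = 36.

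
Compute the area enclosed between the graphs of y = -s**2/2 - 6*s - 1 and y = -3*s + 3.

Set the curves equal: -s**2/2 - 6*s - 1 = -3*s + 3, so -s**2/2 - 3*s - 4 = 0, which factors as -(s + 2)*(s + 4)/2 = 0. The curves meet at s = -4, -2.
On [-4, -2], y = -s**2/2 - 6*s - 1 is on top; that piece has area ∫[-4,-2] (-s**2/2 - 3*s - 4) ds = 2/3.

2/3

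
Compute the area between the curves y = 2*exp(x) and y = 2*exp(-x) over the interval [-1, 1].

The difference (2*exp(x)) - (2*exp(-x)) = 2*exp(x) - 2*exp(-x) changes sign at x = 0 inside [-1, 1], so split the integral there.
∫[-1,0] (2*exp(x) - 2*exp(-x)) dx = -2*exp(1) - 2*exp(-1) + 4; the area of that piece is -4 + 2*exp(-1) + 2*exp(1).
∫[0,1] (2*exp(x) - 2*exp(-x)) dx = -4 + 2*exp(-1) + 2*exp(1).
Total area = (-4 + 2*exp(-1) + 2*exp(1)) + (-4 + 2*exp(-1) + 2*exp(1)) = -8 + 4*exp(-1) + 4*exp(1).

-8 + 4*exp(-1) + 4*exp(1)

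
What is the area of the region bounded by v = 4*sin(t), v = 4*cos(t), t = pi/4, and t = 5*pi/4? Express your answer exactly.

On [pi/4, 5*pi/4], (4*sin(t)) - (4*cos(t)) = 4*sin(t) - 4*cos(t) is ≥ 0 throughout, so the area is a single integral of |4*sin(t) - 4*cos(t)|.
∫[pi/4,5*pi/4] (4*sin(t) - 4*cos(t)) dt = 8*sqrt(2).

8*sqrt(2)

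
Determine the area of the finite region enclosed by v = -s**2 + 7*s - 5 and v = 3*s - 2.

4/3

Set the curves equal: -s**2 + 7*s - 5 = 3*s - 2, so -s**2 + 4*s - 3 = 0, which factors as -(s - 3)*(s - 1) = 0. The curves meet at s = 1, 3.
On [1, 3], v = -s**2 + 7*s - 5 is on top; that piece has area ∫[1,3] (-s**2 + 4*s - 3) ds = 4/3.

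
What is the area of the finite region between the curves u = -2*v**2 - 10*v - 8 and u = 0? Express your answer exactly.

Both boundary curves give u as a function of v, so integrate with respect to v. Setting them equal: -2*v**2 - 10*v - 8 = 0, i.e. -2*(v + 1)*(v + 4) = 0, so they meet at v = -4, -1.
For v in [-4, -1], u = -2*v**2 - 10*v - 8 is on the right; area = ∫[-4,-1] (-2*v**2 - 10*v - 8) dv = 9.

9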